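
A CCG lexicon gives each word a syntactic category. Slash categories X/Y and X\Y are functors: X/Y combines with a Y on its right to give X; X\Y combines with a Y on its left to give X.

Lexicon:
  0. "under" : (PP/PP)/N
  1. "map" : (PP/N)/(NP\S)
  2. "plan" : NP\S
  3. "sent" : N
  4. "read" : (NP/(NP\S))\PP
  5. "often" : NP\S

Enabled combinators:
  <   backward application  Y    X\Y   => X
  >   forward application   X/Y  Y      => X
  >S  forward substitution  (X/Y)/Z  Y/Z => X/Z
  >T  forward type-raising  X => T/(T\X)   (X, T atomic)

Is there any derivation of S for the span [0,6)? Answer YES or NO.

(PP/PP)/N (PP/N)/(NP\S) NP\S N (NP/(NP\S))\PP NP\S
CKY chart[0,6] = {N/(N\NP), NP, NP/(NP\NP), PP/(PP\NP), S/(S\NP)}; S ∉ chart

NO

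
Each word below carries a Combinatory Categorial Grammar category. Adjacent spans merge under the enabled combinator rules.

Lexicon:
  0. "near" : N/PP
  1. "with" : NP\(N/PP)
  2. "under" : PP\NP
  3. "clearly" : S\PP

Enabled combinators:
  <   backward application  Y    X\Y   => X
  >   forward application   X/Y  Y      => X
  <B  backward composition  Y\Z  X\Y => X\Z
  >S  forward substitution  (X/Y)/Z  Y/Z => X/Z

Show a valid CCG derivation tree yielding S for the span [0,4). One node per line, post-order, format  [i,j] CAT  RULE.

[0,4] S   <
  [0,3] PP   <
    [0,2] NP   <
      [0,1] "near" : N/PP
      [1,2] "with" : NP\(N/PP)
    [2,3] "under" : PP\NP
  [3,4] "clearly" : S\PP

[0,1] N/PP  lex  "near"
[1,2] NP\(N/PP)  lex  "with"
[0,2] NP  <  k=1
[2,3] PP\NP  lex  "under"
[0,3] PP  <  k=2
[3,4] S\PP  lex  "clearly"
[0,4] S  <  k=3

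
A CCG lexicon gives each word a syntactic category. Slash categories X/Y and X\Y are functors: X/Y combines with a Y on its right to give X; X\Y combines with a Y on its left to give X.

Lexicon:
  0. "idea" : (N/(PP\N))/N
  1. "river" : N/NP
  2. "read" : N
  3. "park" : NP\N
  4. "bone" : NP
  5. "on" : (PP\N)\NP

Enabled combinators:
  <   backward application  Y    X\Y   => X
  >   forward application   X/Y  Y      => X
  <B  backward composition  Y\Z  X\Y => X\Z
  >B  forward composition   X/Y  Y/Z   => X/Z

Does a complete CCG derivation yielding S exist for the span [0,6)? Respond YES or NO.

(N/(PP\N))/N N/NP N NP\N NP (PP\N)\NP
CKY chart[0,6] = {N}; S ∉ chart

NO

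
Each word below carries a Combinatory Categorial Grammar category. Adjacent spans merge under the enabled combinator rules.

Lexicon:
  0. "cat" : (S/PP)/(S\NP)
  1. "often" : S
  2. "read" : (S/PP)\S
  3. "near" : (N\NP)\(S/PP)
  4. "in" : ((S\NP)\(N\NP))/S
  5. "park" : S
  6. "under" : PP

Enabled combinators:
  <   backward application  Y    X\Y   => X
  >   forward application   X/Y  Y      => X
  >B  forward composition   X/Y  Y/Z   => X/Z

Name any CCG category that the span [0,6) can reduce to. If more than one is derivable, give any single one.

S/PP

[0,7] S   >
  [0,6] S/PP   >
    [0,1] "cat" : (S/PP)/(S\NP)
    [1,6] S\NP   <
      [1,4] N\NP   <
        [1,3] S/PP   <
          [1,2] "often" : S
          [2,3] "read" : (S/PP)\S
        [3,4] "near" : (N\NP)\(S/PP)
      [4,6] (S\NP)\(N\NP)   >
        [4,5] "in" : ((S\NP)\(N\NP))/S
        [5,6] "park" : S
  [6,7] "under" : PP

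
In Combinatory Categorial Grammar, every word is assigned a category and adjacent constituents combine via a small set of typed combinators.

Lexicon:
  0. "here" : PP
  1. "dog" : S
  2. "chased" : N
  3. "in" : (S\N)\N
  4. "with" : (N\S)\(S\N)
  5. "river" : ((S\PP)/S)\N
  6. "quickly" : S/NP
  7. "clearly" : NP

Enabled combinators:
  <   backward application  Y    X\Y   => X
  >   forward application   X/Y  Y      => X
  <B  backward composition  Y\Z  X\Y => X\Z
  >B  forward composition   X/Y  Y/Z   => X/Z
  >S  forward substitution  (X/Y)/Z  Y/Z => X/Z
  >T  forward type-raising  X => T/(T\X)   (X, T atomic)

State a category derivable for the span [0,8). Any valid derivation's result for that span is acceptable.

S

[0,8] S   <
  [0,1] "here" : PP
  [1,8] S\PP   >
    [1,6] (S\PP)/S   <
      [1,5] N   >
        [1,2] N/(N\S)   >T
          [1,2] "dog" : S
        [2,5] N\S   <
          [2,4] S\N   <
            [2,3] "chased" : N
            [3,4] "in" : (S\N)\N
          [4,5] "with" : (N\S)\(S\N)
      [5,6] "river" : ((S\PP)/S)\N
    [6,8] S   >
      [6,7] "quickly" : S/NP
      [7,8] "clearly" : NP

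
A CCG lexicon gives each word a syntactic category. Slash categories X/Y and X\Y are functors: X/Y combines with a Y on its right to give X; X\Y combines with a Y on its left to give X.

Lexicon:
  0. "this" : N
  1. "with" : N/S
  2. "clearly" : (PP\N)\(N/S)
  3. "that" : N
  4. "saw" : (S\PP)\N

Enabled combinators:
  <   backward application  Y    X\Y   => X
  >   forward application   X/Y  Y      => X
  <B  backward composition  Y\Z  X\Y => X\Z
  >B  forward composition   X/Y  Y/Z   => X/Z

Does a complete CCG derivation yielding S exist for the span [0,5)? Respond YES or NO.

[0,5] S   <
  [0,1] "this" : N
  [1,5] S\N   <B
    [1,3] PP\N   <
      [1,2] "with" : N/S
      [2,3] "clearly" : (PP\N)\(N/S)
    [3,5] S\PP   <
      [3,4] "that" : N
      [4,5] "saw" : (S\PP)\N

YES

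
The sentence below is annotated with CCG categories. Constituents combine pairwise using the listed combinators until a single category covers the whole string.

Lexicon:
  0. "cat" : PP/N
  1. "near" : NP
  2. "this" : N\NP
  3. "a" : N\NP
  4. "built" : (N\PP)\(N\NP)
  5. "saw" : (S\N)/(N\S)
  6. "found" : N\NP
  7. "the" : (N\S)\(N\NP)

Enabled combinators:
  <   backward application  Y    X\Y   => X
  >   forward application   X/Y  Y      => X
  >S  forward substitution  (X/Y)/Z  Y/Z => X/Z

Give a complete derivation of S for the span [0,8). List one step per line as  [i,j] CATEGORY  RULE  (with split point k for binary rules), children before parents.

[0,8] S   <
  [0,5] N   <
    [0,3] PP   >
      [0,1] "cat" : PP/N
      [1,3] N   <
        [1,2] "near" : NP
        [2,3] "this" : N\NP
    [3,5] N\PP   <
      [3,4] "a" : N\NP
      [4,5] "built" : (N\PP)\(N\NP)
  [5,8] S\N   >
    [5,6] "saw" : (S\N)/(N\S)
    [6,8] N\S   <
      [6,7] "found" : N\NP
      [7,8] "the" : (N\S)\(N\NP)

[0,1] PP/N  lex  "cat"
[1,2] NP  lex  "near"
[2,3] N\NP  lex  "this"
[1,3] N  <  k=2
[0,3] PP  >  k=1
[3,4] N\NP  lex  "a"
[4,5] (N\PP)\(N\NP)  lex  "built"
[3,5] N\PP  <  k=4
[0,5] N  <  k=3
[5,6] (S\N)/(N\S)  lex  "saw"
[6,7] N\NP  lex  "found"
[7,8] (N\S)\(N\NP)  lex  "the"
[6,8] N\S  <  k=7
[5,8] S\N  >  k=6
[0,8] S  <  k=5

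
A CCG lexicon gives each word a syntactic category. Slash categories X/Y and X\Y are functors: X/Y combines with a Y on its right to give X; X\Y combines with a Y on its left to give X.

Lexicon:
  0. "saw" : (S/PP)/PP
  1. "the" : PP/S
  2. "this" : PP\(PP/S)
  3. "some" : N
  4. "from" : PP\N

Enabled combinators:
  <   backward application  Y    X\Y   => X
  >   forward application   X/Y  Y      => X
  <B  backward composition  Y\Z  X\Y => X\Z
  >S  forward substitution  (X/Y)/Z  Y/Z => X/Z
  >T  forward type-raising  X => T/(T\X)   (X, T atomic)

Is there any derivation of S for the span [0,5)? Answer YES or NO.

[0,5] S   >
  [0,3] S/PP   >
    [0,1] "saw" : (S/PP)/PP
    [1,3] PP   <
      [1,2] "the" : PP/S
      [2,3] "this" : PP\(PP/S)
  [3,5] PP   >
    [3,4] PP/(PP\N)   >T
      [3,4] "some" : N
    [4,5] "from" : PP\N

YES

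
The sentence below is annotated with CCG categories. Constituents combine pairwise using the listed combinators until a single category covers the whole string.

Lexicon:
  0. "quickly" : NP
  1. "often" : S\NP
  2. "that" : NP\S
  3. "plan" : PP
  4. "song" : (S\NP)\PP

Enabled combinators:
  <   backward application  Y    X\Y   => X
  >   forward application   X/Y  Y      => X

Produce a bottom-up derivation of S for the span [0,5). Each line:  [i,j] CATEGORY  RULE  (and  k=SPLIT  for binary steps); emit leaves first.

[0,5] S   <
  [0,3] NP   <
    [0,2] S   <
      [0,1] "quickly" : NP
      [1,2] "often" : S\NP
    [2,3] "that" : NP\S
  [3,5] S\NP   <
    [3,4] "plan" : PP
    [4,5] "song" : (S\NP)\PP

[0,1] NP  lex  "quickly"
[1,2] S\NP  lex  "often"
[0,2] S  <  k=1
[2,3] NP\S  lex  "that"
[0,3] NP  <  k=2
[3,4] PP  lex  "plan"
[4,5] (S\NP)\PP  lex  "song"
[3,5] S\NP  <  k=4
[0,5] S  <  k=3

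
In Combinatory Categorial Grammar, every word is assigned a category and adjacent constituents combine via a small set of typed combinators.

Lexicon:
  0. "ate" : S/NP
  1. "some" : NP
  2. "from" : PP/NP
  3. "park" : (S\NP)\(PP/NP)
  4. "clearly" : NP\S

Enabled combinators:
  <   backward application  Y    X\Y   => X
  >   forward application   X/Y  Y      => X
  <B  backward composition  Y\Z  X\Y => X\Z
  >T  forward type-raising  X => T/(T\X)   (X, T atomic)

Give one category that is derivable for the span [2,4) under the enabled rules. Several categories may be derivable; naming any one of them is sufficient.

[0,5] S   >
  [0,1] "ate" : S/NP
  [1,5] NP   <
    [1,4] S   <
      [1,2] "some" : NP
      [2,4] S\NP   <
        [2,3] "from" : PP/NP
        [3,4] "park" : (S\NP)\(PP/NP)
    [4,5] "clearly" : NP\S

S\NP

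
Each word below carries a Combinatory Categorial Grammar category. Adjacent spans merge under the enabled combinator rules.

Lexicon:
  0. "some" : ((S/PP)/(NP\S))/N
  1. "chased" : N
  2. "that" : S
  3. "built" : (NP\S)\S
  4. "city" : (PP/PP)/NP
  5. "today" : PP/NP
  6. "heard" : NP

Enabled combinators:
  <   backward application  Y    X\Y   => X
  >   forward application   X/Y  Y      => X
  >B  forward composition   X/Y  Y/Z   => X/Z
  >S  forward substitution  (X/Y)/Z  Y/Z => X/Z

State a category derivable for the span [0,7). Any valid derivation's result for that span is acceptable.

S

[0,7] S   >
  [0,4] S/PP   >
    [0,2] (S/PP)/(NP\S)   >
      [0,1] "some" : ((S/PP)/(NP\S))/N
      [1,2] "chased" : N
    [2,4] NP\S   <
      [2,3] "that" : S
      [3,4] "built" : (NP\S)\S
  [4,7] PP   >
    [4,6] PP/NP   >S
      [4,5] "city" : (PP/PP)/NP
      [5,6] "today" : PP/NP
    [6,7] "heard" : NP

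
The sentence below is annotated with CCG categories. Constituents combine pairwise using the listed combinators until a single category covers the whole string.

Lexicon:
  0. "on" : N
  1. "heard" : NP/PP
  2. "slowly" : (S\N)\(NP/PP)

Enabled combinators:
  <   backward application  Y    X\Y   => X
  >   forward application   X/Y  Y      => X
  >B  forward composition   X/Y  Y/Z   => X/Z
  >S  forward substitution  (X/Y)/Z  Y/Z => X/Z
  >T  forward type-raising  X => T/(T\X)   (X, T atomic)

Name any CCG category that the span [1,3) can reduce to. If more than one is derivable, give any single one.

[0,3] S   >
  [0,1] S/(S\N)   >T
    [0,1] "on" : N
  [1,3] S\N   <
    [1,2] "heard" : NP/PP
    [2,3] "slowly" : (S\N)\(NP/PP)

S\N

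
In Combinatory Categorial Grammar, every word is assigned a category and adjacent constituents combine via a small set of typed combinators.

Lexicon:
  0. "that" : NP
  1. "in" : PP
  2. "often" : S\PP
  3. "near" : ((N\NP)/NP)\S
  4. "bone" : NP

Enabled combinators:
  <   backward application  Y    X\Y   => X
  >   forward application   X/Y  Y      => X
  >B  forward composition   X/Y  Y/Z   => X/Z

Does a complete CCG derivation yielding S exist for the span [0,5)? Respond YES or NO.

NO

NP PP S\PP ((N\NP)/NP)\S NP
CKY chart[0,5] = {N}; S ∉ chart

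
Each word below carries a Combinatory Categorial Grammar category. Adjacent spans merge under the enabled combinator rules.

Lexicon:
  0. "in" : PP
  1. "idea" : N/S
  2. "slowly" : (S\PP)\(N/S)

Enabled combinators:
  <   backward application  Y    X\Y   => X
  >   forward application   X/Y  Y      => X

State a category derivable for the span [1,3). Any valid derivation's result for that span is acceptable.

S\PP

[0,3] S   <
  [0,1] "in" : PP
  [1,3] S\PP   <
    [1,2] "idea" : N/S
    [2,3] "slowly" : (S\PP)\(N/S)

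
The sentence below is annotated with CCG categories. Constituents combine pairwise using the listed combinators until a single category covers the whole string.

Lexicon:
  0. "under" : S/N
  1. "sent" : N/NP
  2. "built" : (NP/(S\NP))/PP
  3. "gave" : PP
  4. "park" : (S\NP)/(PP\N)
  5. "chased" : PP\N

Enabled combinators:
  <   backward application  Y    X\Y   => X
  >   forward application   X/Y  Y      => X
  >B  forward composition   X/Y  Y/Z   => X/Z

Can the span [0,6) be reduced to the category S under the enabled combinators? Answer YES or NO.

YES

[0,6] S   >
  [0,2] S/NP   >B
    [0,1] "under" : S/N
    [1,2] "sent" : N/NP
  [2,6] NP   >
    [2,4] NP/(S\NP)   >
      [2,3] "built" : (NP/(S\NP))/PP
      [3,4] "gave" : PP
    [4,6] S\NP   >
      [4,5] "park" : (S\NP)/(PP\N)
      [5,6] "chased" : PP\N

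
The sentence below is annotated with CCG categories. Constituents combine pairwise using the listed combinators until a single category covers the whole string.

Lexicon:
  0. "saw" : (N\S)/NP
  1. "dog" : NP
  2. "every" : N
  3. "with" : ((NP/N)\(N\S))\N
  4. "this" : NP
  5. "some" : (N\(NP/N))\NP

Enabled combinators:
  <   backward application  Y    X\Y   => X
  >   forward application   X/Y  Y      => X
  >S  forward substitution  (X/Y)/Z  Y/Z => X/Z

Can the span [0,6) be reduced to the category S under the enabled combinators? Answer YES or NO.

NO

(N\S)/NP NP N ((NP/N)\(N\S))\N NP (N\(NP/N))\NP
CKY chart[0,6] = {N}; S ∉ chart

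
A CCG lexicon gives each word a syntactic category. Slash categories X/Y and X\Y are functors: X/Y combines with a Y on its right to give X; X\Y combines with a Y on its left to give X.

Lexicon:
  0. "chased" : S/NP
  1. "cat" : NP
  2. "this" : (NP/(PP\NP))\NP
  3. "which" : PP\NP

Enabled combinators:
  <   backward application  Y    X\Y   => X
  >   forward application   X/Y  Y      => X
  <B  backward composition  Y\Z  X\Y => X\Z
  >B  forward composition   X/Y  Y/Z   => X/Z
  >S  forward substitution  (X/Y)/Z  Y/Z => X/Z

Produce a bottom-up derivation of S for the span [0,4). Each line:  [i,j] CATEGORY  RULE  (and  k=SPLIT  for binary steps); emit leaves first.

[0,1] S/NP  lex  "chased"
[1,2] NP  lex  "cat"
[2,3] (NP/(PP\NP))\NP  lex  "this"
[1,3] NP/(PP\NP)  <  k=2
[3,4] PP\NP  lex  "which"
[1,4] NP  >  k=3
[0,4] S  >  k=1

[0,4] S   >
  [0,1] "chased" : S/NP
  [1,4] NP   >
    [1,3] NP/(PP\NP)   <
      [1,2] "cat" : NP
      [2,3] "this" : (NP/(PP\NP))\NP
    [3,4] "which" : PP\NP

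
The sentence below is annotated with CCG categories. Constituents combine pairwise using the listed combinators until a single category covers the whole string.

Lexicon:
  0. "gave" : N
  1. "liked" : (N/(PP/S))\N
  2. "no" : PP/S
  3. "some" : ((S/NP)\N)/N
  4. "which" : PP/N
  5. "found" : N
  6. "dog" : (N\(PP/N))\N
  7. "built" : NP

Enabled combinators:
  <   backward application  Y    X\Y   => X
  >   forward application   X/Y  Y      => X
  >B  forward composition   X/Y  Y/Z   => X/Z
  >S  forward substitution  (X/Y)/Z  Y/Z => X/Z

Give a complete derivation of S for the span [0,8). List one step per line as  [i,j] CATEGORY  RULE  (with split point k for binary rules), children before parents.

[0,8] S   >
  [0,7] S/NP   <
    [0,3] N   >
      [0,2] N/(PP/S)   <
        [0,1] "gave" : N
        [1,2] "liked" : (N/(PP/S))\N
      [2,3] "no" : PP/S
    [3,7] (S/NP)\N   >
      [3,4] "some" : ((S/NP)\N)/N
      [4,7] N   <
        [4,5] "which" : PP/N
        [5,7] N\(PP/N)   <
          [5,6] "found" : N
          [6,7] "dog" : (N\(PP/N))\N
  [7,8] "built" : NP

[0,1] N  lex  "gave"
[1,2] (N/(PP/S))\N  lex  "liked"
[0,2] N/(PP/S)  <  k=1
[2,3] PP/S  lex  "no"
[0,3] N  >  k=2
[3,4] ((S/NP)\N)/N  lex  "some"
[4,5] PP/N  lex  "which"
[5,6] N  lex  "found"
[6,7] (N\(PP/N))\N  lex  "dog"
[5,7] N\(PP/N)  <  k=6
[4,7] N  <  k=5
[3,7] (S/NP)\N  >  k=4
[0,7] S/NP  <  k=3
[7,8] NP  lex  "built"
[0,8] S  >  k=7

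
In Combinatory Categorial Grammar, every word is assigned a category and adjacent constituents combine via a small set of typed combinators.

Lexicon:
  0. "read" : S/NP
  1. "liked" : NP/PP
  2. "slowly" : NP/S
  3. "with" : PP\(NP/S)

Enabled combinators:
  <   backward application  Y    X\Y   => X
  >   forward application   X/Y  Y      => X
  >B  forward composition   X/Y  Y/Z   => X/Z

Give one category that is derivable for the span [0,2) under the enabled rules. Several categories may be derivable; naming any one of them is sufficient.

S/PP

[0,4] S   >
  [0,2] S/PP   >B
    [0,1] "read" : S/NP
    [1,2] "liked" : NP/PP
  [2,4] PP   <
    [2,3] "slowly" : NP/S
    [3,4] "with" : PP\(NP/S)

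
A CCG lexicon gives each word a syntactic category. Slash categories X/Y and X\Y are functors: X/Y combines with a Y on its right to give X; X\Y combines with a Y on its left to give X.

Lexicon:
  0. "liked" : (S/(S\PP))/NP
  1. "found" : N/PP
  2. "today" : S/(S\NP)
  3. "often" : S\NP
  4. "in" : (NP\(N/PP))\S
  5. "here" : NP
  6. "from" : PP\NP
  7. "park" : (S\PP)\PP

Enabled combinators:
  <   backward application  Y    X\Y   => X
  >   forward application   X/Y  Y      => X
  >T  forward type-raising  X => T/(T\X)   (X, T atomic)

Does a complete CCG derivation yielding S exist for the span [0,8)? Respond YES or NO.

[0,8] S   >
  [0,5] S/(S\PP)   >
    [0,1] "liked" : (S/(S\PP))/NP
    [1,5] NP   <
      [1,2] "found" : N/PP
      [2,5] NP\(N/PP)   <
        [2,4] S   >
          [2,3] "today" : S/(S\NP)
          [3,4] "often" : S\NP
        [4,5] "in" : (NP\(N/PP))\S
  [5,8] S\PP   <
    [5,7] PP   >
      [5,6] PP/(PP\NP)   >T
        [5,6] "here" : NP
      [6,7] "from" : PP\NP
    [7,8] "park" : (S\PP)\PP

YES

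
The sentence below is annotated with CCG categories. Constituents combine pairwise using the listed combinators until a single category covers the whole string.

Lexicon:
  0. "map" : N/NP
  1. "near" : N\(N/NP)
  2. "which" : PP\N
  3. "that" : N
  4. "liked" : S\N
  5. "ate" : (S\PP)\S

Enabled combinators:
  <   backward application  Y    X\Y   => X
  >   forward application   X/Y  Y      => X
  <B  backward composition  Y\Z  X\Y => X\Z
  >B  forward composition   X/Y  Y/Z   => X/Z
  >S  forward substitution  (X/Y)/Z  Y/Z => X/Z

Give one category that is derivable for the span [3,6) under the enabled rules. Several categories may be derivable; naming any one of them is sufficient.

[0,6] S   <
  [0,3] PP   <
    [0,2] N   <
      [0,1] "map" : N/NP
      [1,2] "near" : N\(N/NP)
    [2,3] "which" : PP\N
  [3,6] S\PP   <
    [3,5] S   <
      [3,4] "that" : N
      [4,5] "liked" : S\N
    [5,6] "ate" : (S\PP)\S

S\PP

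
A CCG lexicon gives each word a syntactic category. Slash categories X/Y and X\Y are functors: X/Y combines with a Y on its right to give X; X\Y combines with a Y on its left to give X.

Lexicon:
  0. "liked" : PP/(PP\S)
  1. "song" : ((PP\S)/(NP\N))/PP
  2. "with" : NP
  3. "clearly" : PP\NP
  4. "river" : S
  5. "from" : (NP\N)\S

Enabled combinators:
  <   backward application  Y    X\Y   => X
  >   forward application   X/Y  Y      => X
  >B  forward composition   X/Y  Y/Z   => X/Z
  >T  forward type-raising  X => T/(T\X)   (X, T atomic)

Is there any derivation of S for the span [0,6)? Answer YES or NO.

NO

PP/(PP\S) ((PP\S)/(NP\N))/PP NP PP\NP S (NP\N)\S
CKY chart[0,6] = {N/(N\PP), NP/(NP\PP), PP, PP/(PP\PP), S/(S\PP)}; S ∉ chart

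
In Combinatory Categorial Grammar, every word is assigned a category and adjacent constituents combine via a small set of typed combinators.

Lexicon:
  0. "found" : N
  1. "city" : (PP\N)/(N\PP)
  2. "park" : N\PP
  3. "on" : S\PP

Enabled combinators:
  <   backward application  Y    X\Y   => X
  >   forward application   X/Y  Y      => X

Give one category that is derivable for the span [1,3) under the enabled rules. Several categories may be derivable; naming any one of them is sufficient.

[0,4] S   <
  [0,3] PP   <
    [0,1] "found" : N
    [1,3] PP\N   >
      [1,2] "city" : (PP\N)/(N\PP)
      [2,3] "park" : N\PP
  [3,4] "on" : S\PP

PP\N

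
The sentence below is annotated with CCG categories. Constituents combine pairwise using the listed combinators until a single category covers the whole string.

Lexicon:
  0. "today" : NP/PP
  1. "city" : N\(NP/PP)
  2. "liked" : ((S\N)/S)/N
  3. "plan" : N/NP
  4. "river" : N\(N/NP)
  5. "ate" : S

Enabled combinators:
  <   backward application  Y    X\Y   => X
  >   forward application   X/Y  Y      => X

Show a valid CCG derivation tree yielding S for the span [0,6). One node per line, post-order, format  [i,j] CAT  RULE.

[0,6] S   <
  [0,2] N   <
    [0,1] "today" : NP/PP
    [1,2] "city" : N\(NP/PP)
  [2,6] S\N   >
    [2,5] (S\N)/S   >
      [2,3] "liked" : ((S\N)/S)/N
      [3,5] N   <
        [3,4] "plan" : N/NP
        [4,5] "river" : N\(N/NP)
    [5,6] "ate" : S

[0,1] NP/PP  lex  "today"
[1,2] N\(NP/PP)  lex  "city"
[0,2] N  <  k=1
[2,3] ((S\N)/S)/N  lex  "liked"
[3,4] N/NP  lex  "plan"
[4,5] N\(N/NP)  lex  "river"
[3,5] N  <  k=4
[2,5] (S\N)/S  >  k=3
[5,6] S  lex  "ate"
[2,6] S\N  >  k=5
[0,6] S  <  k=2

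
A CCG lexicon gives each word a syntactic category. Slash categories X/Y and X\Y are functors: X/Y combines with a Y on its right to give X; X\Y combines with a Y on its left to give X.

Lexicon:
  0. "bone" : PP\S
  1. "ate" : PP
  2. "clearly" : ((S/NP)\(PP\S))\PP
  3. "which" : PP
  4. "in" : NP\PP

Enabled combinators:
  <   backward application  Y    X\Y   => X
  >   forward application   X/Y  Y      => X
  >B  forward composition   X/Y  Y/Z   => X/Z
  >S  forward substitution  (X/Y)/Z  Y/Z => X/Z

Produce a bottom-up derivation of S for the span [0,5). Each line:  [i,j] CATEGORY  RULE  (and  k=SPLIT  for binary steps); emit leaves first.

[0,1] PP\S  lex  "bone"
[1,2] PP  lex  "ate"
[2,3] ((S/NP)\(PP\S))\PP  lex  "clearly"
[1,3] (S/NP)\(PP\S)  <  k=2
[0,3] S/NP  <  k=1
[3,4] PP  lex  "which"
[4,5] NP\PP  lex  "in"
[3,5] NP  <  k=4
[0,5] S  >  k=3

[0,5] S   >
  [0,3] S/NP   <
    [0,1] "bone" : PP\S
    [1,3] (S/NP)\(PP\S)   <
      [1,2] "ate" : PP
      [2,3] "clearly" : ((S/NP)\(PP\S))\PP
  [3,5] NP   <
    [3,4] "which" : PP
    [4,5] "in" : NP\PP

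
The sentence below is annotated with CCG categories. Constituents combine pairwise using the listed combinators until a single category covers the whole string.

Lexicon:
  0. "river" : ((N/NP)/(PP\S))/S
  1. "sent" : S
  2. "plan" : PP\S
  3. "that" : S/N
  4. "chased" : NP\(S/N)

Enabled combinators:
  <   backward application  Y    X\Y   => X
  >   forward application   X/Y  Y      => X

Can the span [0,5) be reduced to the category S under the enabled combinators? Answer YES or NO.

((N/NP)/(PP\S))/S S PP\S S/N NP\(S/N)
CKY chart[0,5] = {N}; S ∉ chart

NO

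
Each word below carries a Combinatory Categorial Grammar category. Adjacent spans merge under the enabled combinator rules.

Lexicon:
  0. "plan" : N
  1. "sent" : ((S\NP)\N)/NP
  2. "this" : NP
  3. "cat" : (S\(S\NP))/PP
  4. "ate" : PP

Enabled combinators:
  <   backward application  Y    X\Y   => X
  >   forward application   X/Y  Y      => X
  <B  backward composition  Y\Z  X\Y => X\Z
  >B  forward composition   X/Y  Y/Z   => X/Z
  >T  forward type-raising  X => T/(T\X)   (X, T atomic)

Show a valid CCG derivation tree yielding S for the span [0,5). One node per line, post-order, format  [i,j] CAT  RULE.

[0,1] N  lex  "plan"
[1,2] ((S\NP)\N)/NP  lex  "sent"
[2,3] NP  lex  "this"
[1,3] (S\NP)\N  >  k=2
[0,3] S\NP  <  k=1
[3,4] (S\(S\NP))/PP  lex  "cat"
[4,5] PP  lex  "ate"
[3,5] S\(S\NP)  >  k=4
[0,5] S  <  k=3

[0,5] S   <
  [0,3] S\NP   <
    [0,1] "plan" : N
    [1,3] (S\NP)\N   >
      [1,2] "sent" : ((S\NP)\N)/NP
      [2,3] "this" : NP
  [3,5] S\(S\NP)   >
    [3,4] "cat" : (S\(S\NP))/PP
    [4,5] "ate" : PP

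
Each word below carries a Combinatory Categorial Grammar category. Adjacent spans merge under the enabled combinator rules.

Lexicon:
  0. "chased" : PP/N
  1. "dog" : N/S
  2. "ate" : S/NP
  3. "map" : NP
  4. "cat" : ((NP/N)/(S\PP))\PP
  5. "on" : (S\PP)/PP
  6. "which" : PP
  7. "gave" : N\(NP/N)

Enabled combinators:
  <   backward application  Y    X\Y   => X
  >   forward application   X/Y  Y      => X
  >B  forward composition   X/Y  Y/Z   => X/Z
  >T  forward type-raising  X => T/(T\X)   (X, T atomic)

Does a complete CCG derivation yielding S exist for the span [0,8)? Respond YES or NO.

NO

PP/N N/S S/NP NP ((NP/N)/(S\PP))\PP (S\PP)/PP PP N\(NP/N)
CKY chart[0,8] = {N, N/(N\N), NP/(NP\N), PP/(PP\N), S/(S\N)}; S ∉ chart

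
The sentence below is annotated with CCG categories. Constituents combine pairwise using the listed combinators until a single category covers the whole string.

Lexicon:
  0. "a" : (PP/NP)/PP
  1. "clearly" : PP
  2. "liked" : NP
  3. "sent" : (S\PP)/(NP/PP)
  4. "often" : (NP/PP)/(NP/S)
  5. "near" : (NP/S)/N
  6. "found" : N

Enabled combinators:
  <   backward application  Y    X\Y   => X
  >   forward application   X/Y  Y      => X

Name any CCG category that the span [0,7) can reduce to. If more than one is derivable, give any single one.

S

[0,7] S   <
  [0,3] PP   >
    [0,2] PP/NP   >
      [0,1] "a" : (PP/NP)/PP
      [1,2] "clearly" : PP
    [2,3] "liked" : NP
  [3,7] S\PP   >
    [3,4] "sent" : (S\PP)/(NP/PP)
    [4,7] NP/PP   >
      [4,5] "often" : (NP/PP)/(NP/S)
      [5,7] NP/S   >
        [5,6] "near" : (NP/S)/N
        [6,7] "found" : N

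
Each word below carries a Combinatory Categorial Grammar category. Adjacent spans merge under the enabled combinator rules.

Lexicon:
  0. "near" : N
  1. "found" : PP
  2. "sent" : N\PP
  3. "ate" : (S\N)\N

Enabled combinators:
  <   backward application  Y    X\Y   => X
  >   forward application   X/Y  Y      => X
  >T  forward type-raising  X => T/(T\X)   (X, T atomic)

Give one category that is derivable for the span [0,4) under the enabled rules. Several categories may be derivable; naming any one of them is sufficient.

[0,4] S   <
  [0,1] "near" : N
  [1,4] S\N   <
    [1,3] N   <
      [1,2] "found" : PP
      [2,3] "sent" : N\PP
    [3,4] "ate" : (S\N)\N

S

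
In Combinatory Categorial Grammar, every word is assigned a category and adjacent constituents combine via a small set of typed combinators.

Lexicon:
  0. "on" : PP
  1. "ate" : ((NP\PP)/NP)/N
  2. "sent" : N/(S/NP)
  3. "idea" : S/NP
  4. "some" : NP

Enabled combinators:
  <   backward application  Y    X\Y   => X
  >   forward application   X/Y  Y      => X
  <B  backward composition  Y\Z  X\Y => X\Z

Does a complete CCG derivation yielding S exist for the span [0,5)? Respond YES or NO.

PP ((NP\PP)/NP)/N N/(S/NP) S/NP NP
CKY chart[0,5] = {NP}; S ∉ chart

NO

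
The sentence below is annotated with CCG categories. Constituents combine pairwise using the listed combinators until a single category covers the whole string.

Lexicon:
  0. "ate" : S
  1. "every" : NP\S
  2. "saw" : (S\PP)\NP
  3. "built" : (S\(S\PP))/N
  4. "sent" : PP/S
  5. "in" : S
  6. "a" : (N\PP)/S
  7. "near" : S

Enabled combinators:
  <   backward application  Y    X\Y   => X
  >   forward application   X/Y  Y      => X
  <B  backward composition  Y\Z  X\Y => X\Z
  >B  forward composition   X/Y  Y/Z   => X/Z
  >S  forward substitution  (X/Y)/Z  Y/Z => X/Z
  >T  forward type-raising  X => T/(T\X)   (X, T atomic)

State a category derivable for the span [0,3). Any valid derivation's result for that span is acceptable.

S\PP

[0,8] S   <
  [0,3] S\PP   <
    [0,2] NP   >
      [0,1] NP/(NP\S)   >T
        [0,1] "ate" : S
      [1,2] "every" : NP\S
    [2,3] "saw" : (S\PP)\NP
  [3,8] S\(S\PP)   >
    [3,4] "built" : (S\(S\PP))/N
    [4,8] N   <
      [4,6] PP   >
        [4,5] "sent" : PP/S
        [5,6] "in" : S
      [6,8] N\PP   >
        [6,7] "a" : (N\PP)/S
        [7,8] "near" : S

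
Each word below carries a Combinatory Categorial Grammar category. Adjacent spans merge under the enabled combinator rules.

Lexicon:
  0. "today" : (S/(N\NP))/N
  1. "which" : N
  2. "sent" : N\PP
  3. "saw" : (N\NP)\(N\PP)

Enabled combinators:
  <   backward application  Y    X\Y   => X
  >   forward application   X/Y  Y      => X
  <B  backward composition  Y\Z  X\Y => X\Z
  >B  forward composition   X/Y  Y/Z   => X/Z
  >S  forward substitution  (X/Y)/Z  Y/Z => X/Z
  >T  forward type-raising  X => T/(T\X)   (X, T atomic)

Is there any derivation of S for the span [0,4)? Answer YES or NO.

[0,4] S   >
  [0,2] S/(N\NP)   >
    [0,1] "today" : (S/(N\NP))/N
    [1,2] "which" : N
  [2,4] N\NP   <
    [2,3] "sent" : N\PP
    [3,4] "saw" : (N\NP)\(N\PP)

YES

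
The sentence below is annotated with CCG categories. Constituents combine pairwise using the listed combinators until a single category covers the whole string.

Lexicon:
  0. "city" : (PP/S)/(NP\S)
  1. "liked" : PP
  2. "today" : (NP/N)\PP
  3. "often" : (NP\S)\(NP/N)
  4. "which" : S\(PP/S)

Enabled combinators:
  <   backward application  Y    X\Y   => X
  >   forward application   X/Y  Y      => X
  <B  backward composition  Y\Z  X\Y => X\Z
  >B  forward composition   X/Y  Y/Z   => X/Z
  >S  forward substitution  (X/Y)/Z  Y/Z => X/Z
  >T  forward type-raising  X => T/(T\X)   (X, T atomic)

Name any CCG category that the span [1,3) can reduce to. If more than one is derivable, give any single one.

[0,5] S   <
  [0,4] PP/S   >
    [0,1] "city" : (PP/S)/(NP\S)
    [1,4] NP\S   <
      [1,3] NP/N   <
        [1,2] "liked" : PP
        [2,3] "today" : (NP/N)\PP
      [3,4] "often" : (NP\S)\(NP/N)
  [4,5] "which" : S\(PP/S)

NP/N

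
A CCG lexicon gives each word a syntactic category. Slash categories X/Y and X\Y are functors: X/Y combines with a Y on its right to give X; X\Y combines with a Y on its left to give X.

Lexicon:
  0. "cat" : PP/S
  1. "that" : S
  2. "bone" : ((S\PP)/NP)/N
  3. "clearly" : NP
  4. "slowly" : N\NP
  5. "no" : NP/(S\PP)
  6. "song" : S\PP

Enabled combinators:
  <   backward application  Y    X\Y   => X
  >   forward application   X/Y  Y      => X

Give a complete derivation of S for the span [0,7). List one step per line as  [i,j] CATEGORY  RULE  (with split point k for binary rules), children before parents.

[0,1] PP/S  lex  "cat"
[1,2] S  lex  "that"
[0,2] PP  >  k=1
[2,3] ((S\PP)/NP)/N  lex  "bone"
[3,4] NP  lex  "clearly"
[4,5] N\NP  lex  "slowly"
[3,5] N  <  k=4
[2,5] (S\PP)/NP  >  k=3
[5,6] NP/(S\PP)  lex  "no"
[6,7] S\PP  lex  "song"
[5,7] NP  >  k=6
[2,7] S\PP  >  k=5
[0,7] S  <  k=2

[0,7] S   <
  [0,2] PP   >
    [0,1] "cat" : PP/S
    [1,2] "that" : S
  [2,7] S\PP   >
    [2,5] (S\PP)/NP   >
      [2,3] "bone" : ((S\PP)/NP)/N
      [3,5] N   <
        [3,4] "clearly" : NP
        [4,5] "slowly" : N\NP
    [5,7] NP   >
      [5,6] "no" : NP/(S\PP)
      [6,7] "song" : S\PP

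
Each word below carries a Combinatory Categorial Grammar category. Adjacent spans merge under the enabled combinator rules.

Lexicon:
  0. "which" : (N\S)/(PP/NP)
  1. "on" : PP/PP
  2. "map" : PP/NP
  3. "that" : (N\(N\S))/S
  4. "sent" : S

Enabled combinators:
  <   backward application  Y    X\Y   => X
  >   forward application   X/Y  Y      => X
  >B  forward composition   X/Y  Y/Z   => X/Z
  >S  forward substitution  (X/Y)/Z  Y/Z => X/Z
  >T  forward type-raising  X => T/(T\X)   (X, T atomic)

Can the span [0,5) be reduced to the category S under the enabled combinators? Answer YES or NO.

NO

(N\S)/(PP/NP) PP/PP PP/NP (N\(N\S))/S S
CKY chart[0,5] = {N, N/(N\N), NP/(NP\N), PP/(PP\N), S/(S\N)}; S ∉ chart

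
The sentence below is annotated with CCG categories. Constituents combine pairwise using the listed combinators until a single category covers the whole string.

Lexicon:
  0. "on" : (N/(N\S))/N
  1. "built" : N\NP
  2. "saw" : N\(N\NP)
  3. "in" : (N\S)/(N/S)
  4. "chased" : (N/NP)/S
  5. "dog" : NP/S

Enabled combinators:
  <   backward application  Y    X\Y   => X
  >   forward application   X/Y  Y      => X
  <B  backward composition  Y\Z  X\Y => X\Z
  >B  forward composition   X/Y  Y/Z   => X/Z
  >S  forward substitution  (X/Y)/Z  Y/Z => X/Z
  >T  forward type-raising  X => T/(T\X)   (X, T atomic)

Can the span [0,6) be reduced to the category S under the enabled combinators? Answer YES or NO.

(N/(N\S))/N N\NP N\(N\NP) (N\S)/(N/S) (N/NP)/S NP/S
CKY chart[0,6] = {N, N/(N\N), NP/(NP\N), PP/(PP\N), S/(S\N)}; S ∉ chart

NO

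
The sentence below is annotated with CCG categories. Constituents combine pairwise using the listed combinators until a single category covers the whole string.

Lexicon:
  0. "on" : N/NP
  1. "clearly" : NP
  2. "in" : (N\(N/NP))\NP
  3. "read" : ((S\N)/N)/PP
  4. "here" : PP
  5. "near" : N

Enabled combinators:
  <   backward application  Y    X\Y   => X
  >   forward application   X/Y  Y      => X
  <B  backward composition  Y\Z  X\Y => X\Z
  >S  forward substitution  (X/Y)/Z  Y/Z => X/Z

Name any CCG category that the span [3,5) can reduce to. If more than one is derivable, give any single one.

[0,6] S   <
  [0,3] N   <
    [0,1] "on" : N/NP
    [1,3] N\(N/NP)   <
      [1,2] "clearly" : NP
      [2,3] "in" : (N\(N/NP))\NP
  [3,6] S\N   >
    [3,5] (S\N)/N   >
      [3,4] "read" : ((S\N)/N)/PP
      [4,5] "here" : PP
    [5,6] "near" : N

(S\N)/N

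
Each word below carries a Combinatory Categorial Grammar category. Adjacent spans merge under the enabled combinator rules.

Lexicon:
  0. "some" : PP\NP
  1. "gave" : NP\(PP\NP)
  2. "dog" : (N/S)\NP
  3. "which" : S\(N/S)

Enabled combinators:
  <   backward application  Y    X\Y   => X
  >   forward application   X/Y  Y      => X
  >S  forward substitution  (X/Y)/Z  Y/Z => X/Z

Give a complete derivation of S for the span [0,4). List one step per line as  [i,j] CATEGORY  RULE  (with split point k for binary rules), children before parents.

[0,4] S   <
  [0,3] N/S   <
    [0,2] NP   <
      [0,1] "some" : PP\NP
      [1,2] "gave" : NP\(PP\NP)
    [2,3] "dog" : (N/S)\NP
  [3,4] "which" : S\(N/S)

[0,1] PP\NP  lex  "some"
[1,2] NP\(PP\NP)  lex  "gave"
[0,2] NP  <  k=1
[2,3] (N/S)\NP  lex  "dog"
[0,3] N/S  <  k=2
[3,4] S\(N/S)  lex  "which"
[0,4] S  <  k=3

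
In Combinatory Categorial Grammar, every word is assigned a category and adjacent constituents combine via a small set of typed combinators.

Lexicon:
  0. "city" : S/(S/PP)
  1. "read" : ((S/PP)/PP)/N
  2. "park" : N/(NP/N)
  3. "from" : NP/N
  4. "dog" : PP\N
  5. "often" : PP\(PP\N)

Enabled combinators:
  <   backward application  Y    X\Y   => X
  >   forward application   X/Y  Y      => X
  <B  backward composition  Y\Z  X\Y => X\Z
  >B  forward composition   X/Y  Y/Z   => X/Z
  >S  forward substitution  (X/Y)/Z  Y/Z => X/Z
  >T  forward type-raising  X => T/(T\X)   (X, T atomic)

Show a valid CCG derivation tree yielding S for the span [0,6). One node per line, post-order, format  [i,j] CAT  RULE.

[0,1] S/(S/PP)  lex  "city"
[1,2] ((S/PP)/PP)/N  lex  "read"
[2,3] N/(NP/N)  lex  "park"
[3,4] NP/N  lex  "from"
[2,4] N  >  k=3
[1,4] (S/PP)/PP  >  k=2
[4,5] PP\N  lex  "dog"
[5,6] PP\(PP\N)  lex  "often"
[4,6] PP  <  k=5
[1,6] S/PP  >  k=4
[0,6] S  >  k=1

[0,6] S   >
  [0,1] "city" : S/(S/PP)
  [1,6] S/PP   >
    [1,4] (S/PP)/PP   >
      [1,2] "read" : ((S/PP)/PP)/N
      [2,4] N   >
        [2,3] "park" : N/(NP/N)
        [3,4] "from" : NP/N
    [4,6] PP   <
      [4,5] "dog" : PP\N
      [5,6] "often" : PP\(PP\N)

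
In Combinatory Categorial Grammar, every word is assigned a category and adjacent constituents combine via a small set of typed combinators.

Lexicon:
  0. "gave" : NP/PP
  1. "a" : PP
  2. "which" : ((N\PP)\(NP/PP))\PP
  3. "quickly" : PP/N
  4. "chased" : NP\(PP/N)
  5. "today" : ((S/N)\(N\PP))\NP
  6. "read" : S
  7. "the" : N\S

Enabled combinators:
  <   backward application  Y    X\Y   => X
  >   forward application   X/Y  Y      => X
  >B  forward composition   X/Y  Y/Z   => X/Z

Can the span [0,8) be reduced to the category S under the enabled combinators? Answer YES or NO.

[0,8] S   >
  [0,6] S/N   <
    [0,3] N\PP   <
      [0,1] "gave" : NP/PP
      [1,3] (N\PP)\(NP/PP)   <
        [1,2] "a" : PP
        [2,3] "which" : ((N\PP)\(NP/PP))\PP
    [3,6] (S/N)\(N\PP)   <
      [3,5] NP   <
        [3,4] "quickly" : PP/N
        [4,5] "chased" : NP\(PP/N)
      [5,6] "today" : ((S/N)\(N\PP))\NP
  [6,8] N   <
    [6,7] "read" : S
    [7,8] "the" : N\S

YES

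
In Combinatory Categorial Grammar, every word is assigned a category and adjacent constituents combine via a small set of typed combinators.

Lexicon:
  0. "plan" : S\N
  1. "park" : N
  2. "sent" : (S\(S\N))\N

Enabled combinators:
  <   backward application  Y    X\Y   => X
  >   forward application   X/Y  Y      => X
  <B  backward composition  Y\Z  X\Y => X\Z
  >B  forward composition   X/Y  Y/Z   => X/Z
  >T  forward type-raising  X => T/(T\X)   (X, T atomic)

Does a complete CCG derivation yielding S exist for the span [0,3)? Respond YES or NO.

YES

[0,3] S   <
  [0,1] "plan" : S\N
  [1,3] S\(S\N)   <
    [1,2] "park" : N
    [2,3] "sent" : (S\(S\N))\N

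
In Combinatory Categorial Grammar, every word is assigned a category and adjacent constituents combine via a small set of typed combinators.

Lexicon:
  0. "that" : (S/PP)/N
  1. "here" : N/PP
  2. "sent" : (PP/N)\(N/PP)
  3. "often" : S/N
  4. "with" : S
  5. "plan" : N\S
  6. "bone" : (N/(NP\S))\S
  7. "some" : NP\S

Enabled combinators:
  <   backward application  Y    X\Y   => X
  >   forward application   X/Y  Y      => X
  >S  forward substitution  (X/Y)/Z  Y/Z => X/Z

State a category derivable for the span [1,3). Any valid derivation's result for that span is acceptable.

PP/N

[0,8] S   >
  [0,3] S/N   >S
    [0,1] "that" : (S/PP)/N
    [1,3] PP/N   <
      [1,2] "here" : N/PP
      [2,3] "sent" : (PP/N)\(N/PP)
  [3,8] N   >
    [3,7] N/(NP\S)   <
      [3,6] S   >
        [3,4] "often" : S/N
        [4,6] N   <
          [4,5] "with" : S
          [5,6] "plan" : N\S
      [6,7] "bone" : (N/(NP\S))\S
    [7,8] "some" : NP\S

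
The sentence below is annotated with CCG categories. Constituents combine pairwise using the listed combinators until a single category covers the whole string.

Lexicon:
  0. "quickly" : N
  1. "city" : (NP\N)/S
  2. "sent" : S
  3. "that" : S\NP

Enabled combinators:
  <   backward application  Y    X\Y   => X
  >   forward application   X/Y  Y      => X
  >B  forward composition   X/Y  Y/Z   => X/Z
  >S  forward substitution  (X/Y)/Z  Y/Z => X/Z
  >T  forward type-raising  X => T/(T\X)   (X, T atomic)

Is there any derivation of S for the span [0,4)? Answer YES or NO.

[0,4] S   <
  [0,3] NP   <
    [0,1] "quickly" : N
    [1,3] NP\N   >
      [1,2] "city" : (NP\N)/S
      [2,3] "sent" : S
  [3,4] "that" : S\NP

YES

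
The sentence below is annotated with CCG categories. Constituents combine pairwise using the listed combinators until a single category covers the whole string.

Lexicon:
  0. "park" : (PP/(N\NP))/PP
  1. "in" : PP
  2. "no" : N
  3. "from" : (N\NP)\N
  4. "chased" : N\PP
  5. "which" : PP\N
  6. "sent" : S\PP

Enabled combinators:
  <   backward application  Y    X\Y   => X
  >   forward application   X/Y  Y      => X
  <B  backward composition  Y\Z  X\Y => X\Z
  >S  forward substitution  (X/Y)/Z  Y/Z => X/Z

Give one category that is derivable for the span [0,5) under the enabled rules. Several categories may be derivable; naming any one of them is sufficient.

[0,7] S   <
  [0,5] N   <
    [0,4] PP   >
      [0,2] PP/(N\NP)   >
        [0,1] "park" : (PP/(N\NP))/PP
        [1,2] "in" : PP
      [2,4] N\NP   <
        [2,3] "no" : N
        [3,4] "from" : (N\NP)\N
    [4,5] "chased" : N\PP
  [5,7] S\N   <B
    [5,6] "which" : PP\N
    [6,7] "sent" : S\PP

N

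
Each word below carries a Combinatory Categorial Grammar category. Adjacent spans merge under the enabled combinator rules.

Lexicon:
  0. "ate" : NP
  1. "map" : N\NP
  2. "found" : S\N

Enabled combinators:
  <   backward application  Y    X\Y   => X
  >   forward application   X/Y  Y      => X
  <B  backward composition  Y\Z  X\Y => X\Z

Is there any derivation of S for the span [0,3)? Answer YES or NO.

YES

[0,3] S   <
  [0,1] "ate" : NP
  [1,3] S\NP   <B
    [1,2] "map" : N\NP
    [2,3] "found" : S\N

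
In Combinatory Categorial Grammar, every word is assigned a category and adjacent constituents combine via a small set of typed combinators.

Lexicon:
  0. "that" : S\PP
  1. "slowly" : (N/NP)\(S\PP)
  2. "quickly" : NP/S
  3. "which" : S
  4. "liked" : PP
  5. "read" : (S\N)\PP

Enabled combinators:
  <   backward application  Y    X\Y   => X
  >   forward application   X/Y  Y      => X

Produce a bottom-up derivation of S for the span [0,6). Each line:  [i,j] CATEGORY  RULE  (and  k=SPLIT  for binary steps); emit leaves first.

[0,1] S\PP  lex  "that"
[1,2] (N/NP)\(S\PP)  lex  "slowly"
[0,2] N/NP  <  k=1
[2,3] NP/S  lex  "quickly"
[3,4] S  lex  "which"
[2,4] NP  >  k=3
[0,4] N  >  k=2
[4,5] PP  lex  "liked"
[5,6] (S\N)\PP  lex  "read"
[4,6] S\N  <  k=5
[0,6] S  <  k=4

[0,6] S   <
  [0,4] N   >
    [0,2] N/NP   <
      [0,1] "that" : S\PP
      [1,2] "slowly" : (N/NP)\(S\PP)
    [2,4] NP   >
      [2,3] "quickly" : NP/S
      [3,4] "which" : S
  [4,6] S\N   <
    [4,5] "liked" : PP
    [5,6] "read" : (S\N)\PP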